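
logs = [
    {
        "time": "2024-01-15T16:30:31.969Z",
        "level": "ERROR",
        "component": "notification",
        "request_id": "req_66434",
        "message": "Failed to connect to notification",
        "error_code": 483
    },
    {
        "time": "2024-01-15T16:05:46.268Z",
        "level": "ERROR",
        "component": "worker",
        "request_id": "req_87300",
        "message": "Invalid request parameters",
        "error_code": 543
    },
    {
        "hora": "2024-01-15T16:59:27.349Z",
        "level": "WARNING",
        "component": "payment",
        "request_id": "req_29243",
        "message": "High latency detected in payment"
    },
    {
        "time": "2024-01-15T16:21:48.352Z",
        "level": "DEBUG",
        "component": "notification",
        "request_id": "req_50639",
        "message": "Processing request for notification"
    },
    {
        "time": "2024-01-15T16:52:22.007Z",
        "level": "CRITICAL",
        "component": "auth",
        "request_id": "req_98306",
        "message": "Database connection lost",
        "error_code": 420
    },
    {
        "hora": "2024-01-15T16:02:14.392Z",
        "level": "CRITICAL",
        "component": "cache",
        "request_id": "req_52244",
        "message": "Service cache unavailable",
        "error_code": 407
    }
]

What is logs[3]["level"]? "DEBUG"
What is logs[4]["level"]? "CRITICAL"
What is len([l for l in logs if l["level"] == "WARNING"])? 1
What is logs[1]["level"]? "ERROR"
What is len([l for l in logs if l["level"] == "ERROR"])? 2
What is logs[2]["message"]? "High latency detected in payment"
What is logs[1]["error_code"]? 543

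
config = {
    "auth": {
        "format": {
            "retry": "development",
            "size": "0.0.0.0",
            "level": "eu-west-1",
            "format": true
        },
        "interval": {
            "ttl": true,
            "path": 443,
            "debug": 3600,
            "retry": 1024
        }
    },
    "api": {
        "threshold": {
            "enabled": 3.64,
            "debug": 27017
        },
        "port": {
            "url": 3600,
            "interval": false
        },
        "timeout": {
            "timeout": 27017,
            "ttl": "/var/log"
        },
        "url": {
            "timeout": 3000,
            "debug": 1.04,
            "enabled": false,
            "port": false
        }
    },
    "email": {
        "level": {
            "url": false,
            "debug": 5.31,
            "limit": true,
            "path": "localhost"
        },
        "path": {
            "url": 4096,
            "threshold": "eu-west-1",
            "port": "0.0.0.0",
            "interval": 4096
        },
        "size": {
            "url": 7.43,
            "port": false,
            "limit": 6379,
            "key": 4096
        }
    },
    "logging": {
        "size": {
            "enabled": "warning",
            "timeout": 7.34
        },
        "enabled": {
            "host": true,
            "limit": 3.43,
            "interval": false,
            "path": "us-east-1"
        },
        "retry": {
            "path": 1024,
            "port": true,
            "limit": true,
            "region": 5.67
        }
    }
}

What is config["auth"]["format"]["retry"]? "development"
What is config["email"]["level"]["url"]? False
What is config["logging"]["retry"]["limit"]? True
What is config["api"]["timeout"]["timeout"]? 27017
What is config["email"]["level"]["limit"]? True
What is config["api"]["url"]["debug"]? 1.04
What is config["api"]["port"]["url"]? 3600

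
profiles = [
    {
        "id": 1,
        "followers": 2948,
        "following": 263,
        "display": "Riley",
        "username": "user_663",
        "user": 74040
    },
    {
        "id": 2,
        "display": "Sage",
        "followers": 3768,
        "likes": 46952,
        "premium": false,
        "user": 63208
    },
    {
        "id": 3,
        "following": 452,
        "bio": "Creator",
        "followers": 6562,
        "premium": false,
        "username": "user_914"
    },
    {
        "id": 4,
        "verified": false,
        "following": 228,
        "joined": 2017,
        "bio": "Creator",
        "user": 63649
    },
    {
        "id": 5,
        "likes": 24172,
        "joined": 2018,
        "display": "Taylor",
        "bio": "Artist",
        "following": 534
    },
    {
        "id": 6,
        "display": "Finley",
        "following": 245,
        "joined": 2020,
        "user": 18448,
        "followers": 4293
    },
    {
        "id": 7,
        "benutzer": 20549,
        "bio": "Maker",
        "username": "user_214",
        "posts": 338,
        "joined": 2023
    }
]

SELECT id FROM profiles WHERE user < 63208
[6]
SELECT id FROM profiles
[1, 2, 3, 4, 5, 6, 7]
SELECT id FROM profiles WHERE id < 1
[]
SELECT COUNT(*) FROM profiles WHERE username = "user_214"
1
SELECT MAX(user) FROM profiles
74040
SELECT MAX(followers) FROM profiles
6562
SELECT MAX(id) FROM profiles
7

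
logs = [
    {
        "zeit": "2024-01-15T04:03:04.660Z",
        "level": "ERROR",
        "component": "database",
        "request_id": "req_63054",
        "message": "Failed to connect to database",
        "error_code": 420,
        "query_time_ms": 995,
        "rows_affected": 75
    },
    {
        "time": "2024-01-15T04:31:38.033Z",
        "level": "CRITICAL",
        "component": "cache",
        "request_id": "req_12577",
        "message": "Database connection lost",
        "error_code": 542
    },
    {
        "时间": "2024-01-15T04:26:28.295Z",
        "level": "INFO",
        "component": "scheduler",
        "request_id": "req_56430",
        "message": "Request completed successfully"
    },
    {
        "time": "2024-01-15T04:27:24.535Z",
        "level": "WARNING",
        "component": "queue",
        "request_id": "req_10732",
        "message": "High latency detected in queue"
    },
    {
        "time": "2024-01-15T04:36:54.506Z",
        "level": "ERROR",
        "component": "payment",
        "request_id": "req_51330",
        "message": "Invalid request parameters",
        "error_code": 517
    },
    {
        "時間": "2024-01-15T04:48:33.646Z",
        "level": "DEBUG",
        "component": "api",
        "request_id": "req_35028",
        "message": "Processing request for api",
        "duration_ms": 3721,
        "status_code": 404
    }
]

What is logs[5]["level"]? "DEBUG"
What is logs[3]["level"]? "WARNING"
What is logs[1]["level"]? "CRITICAL"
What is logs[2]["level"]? "INFO"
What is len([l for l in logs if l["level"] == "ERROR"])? 2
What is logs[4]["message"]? "Invalid request parameters"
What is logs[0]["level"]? "ERROR"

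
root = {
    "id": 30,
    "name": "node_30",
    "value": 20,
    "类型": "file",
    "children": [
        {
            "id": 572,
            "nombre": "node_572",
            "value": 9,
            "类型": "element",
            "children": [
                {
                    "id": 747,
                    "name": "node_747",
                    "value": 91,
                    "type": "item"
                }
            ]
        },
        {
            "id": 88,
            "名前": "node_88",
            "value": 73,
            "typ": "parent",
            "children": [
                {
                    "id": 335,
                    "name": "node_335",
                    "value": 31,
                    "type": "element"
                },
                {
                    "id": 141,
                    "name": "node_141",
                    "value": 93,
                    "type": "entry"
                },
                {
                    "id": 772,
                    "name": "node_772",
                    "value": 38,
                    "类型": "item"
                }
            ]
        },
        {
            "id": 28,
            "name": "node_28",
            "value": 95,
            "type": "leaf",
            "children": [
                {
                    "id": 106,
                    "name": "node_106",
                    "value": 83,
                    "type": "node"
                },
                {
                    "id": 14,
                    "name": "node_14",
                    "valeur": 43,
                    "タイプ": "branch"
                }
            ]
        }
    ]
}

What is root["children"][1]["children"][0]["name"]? "node_335"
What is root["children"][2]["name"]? "node_28"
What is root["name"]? "node_30"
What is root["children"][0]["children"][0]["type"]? "item"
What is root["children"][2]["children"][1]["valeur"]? 43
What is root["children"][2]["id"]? 28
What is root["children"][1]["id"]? 88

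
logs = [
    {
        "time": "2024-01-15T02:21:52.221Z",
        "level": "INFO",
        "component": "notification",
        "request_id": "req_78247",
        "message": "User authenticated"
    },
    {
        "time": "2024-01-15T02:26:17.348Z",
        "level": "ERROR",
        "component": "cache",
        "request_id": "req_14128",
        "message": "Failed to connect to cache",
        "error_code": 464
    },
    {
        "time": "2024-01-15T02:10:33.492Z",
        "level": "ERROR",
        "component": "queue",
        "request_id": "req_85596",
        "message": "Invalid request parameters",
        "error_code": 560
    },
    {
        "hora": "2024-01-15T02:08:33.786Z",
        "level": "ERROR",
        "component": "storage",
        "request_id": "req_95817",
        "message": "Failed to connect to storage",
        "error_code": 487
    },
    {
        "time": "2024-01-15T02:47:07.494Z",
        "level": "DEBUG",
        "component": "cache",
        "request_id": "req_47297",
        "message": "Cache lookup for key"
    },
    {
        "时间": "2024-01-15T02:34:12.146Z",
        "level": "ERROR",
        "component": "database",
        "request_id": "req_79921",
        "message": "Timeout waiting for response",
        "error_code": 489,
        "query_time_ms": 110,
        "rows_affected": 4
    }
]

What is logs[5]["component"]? "database"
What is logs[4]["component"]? "cache"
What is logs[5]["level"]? "ERROR"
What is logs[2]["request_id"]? "req_85596"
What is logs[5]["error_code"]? 489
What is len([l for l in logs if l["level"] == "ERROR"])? 4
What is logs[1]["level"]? "ERROR"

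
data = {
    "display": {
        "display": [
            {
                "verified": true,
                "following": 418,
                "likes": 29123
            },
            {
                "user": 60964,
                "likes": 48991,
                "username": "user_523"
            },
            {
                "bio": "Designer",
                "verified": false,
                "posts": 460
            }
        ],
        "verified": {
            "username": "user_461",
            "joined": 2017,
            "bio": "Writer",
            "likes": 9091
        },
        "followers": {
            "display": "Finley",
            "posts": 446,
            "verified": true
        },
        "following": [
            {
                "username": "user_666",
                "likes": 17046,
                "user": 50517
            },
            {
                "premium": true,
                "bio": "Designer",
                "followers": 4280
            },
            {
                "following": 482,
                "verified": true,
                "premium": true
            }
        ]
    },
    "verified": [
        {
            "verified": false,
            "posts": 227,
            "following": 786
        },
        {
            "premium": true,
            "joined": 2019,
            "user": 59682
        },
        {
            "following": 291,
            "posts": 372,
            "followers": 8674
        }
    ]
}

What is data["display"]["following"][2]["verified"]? True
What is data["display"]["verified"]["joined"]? 2017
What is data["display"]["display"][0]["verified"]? True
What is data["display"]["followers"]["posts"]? 446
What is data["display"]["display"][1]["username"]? "user_523"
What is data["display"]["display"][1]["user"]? 60964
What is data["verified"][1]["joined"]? 2019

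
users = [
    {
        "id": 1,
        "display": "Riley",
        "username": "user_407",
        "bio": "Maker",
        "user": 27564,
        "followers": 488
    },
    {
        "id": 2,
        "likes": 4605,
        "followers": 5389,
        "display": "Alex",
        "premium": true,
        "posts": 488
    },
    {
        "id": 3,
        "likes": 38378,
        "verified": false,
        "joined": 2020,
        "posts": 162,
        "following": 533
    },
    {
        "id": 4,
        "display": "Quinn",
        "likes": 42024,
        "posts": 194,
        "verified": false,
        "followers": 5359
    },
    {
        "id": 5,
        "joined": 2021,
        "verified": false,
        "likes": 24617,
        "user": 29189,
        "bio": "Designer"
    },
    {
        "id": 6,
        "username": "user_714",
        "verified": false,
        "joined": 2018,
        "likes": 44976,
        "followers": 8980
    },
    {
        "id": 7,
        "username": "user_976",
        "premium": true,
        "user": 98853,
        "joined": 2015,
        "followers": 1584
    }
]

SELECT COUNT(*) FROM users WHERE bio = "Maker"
1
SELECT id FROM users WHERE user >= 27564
[1, 5, 7]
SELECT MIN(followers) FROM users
488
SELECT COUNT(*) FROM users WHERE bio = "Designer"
1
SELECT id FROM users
[1, 2, 3, 4, 5, 6, 7]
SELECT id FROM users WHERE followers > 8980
[]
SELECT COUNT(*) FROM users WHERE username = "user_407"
1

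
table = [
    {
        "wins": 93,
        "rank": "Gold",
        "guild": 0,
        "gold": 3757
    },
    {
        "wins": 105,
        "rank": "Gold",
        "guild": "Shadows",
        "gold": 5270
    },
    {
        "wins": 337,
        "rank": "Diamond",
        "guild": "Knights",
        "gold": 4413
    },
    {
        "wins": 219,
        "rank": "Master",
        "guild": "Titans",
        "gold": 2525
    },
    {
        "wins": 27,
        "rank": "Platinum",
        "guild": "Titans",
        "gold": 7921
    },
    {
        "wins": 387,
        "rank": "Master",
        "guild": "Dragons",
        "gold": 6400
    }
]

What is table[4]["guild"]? "Titans"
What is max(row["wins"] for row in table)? 387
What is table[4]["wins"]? 27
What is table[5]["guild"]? "Dragons"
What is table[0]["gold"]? 3757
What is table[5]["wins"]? 387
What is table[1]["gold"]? 5270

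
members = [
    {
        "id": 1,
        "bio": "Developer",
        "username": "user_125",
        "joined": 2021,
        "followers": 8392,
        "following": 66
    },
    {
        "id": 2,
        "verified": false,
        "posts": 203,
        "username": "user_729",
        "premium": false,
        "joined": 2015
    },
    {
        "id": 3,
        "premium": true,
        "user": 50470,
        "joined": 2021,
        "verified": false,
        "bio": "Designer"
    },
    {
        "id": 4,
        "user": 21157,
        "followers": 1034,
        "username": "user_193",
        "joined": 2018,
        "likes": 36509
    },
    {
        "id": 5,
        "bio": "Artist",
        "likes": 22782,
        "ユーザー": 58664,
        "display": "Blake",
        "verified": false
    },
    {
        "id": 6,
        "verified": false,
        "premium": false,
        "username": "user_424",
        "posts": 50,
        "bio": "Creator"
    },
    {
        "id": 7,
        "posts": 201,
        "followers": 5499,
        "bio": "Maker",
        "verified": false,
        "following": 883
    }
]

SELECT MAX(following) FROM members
883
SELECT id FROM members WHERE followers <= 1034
[4]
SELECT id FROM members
[1, 2, 3, 4, 5, 6, 7]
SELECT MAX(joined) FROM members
2021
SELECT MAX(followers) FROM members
8392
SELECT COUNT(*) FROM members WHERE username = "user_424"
1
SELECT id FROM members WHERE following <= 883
[1, 7]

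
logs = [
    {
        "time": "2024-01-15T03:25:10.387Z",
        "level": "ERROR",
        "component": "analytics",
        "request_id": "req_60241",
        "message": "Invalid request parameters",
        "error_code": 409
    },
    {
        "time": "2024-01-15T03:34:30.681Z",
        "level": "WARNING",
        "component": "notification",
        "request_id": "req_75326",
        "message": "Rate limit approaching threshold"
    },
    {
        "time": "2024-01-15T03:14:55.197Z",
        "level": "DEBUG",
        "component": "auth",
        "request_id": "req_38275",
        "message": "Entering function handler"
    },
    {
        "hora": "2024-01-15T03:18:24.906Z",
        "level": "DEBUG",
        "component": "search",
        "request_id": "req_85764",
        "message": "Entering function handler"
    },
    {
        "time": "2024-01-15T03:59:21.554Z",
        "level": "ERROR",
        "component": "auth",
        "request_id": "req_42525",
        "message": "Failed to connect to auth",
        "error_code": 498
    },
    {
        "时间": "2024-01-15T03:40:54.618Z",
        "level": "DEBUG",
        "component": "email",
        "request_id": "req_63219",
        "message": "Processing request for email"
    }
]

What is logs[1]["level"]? "WARNING"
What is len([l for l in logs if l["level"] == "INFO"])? 0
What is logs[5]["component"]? "email"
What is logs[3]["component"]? "search"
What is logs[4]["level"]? "ERROR"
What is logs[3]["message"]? "Entering function handler"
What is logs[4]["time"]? "2024-01-15T03:59:21.554Z"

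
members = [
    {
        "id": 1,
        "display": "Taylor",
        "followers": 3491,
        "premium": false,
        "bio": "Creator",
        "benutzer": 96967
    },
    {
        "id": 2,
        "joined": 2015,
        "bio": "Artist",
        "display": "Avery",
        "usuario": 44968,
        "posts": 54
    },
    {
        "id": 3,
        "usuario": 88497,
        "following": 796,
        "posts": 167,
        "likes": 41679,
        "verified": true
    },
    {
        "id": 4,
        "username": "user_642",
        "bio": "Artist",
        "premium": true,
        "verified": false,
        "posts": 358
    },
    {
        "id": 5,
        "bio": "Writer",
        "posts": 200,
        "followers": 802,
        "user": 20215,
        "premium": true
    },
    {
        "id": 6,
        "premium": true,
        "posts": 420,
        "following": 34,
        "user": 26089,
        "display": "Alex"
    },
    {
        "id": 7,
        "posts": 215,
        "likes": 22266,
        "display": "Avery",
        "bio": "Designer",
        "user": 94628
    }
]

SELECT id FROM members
[1, 2, 3, 4, 5, 6, 7]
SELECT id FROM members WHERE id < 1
[]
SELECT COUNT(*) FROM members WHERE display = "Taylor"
1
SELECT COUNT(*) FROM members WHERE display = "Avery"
2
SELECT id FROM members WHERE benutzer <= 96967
[1]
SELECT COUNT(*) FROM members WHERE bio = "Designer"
1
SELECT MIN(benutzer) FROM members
96967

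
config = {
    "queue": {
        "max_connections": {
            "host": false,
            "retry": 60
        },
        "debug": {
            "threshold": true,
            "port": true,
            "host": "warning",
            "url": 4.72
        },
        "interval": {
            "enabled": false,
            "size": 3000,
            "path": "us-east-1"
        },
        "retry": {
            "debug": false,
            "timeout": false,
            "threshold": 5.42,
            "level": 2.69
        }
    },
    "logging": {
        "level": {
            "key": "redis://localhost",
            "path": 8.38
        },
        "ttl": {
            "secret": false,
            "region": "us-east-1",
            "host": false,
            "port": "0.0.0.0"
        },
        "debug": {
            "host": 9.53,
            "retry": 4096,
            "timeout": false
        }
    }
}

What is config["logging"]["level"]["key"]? "redis://localhost"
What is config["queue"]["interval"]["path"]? "us-east-1"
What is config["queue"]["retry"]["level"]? 2.69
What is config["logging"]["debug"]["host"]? 9.53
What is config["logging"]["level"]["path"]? 8.38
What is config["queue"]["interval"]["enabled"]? False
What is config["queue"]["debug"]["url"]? 4.72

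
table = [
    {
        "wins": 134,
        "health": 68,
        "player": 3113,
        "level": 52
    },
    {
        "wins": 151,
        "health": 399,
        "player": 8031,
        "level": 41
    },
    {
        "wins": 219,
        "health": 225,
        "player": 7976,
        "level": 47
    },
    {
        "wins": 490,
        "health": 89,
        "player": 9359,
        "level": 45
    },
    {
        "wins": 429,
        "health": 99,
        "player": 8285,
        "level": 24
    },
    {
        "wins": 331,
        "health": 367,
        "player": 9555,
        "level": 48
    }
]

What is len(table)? 6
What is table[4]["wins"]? 429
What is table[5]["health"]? 367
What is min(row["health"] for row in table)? 68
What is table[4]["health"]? 99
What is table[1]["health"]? 399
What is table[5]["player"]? 9555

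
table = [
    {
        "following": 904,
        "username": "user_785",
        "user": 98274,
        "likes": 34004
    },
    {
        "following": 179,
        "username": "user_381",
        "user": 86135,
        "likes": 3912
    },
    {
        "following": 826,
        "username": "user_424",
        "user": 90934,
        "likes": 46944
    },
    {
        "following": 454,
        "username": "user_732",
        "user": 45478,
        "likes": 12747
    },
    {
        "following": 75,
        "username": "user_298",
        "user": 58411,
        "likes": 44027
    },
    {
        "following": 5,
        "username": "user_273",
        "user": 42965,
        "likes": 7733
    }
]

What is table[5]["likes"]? 7733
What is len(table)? 6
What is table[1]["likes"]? 3912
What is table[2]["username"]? "user_424"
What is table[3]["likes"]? 12747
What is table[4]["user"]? 58411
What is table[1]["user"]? 86135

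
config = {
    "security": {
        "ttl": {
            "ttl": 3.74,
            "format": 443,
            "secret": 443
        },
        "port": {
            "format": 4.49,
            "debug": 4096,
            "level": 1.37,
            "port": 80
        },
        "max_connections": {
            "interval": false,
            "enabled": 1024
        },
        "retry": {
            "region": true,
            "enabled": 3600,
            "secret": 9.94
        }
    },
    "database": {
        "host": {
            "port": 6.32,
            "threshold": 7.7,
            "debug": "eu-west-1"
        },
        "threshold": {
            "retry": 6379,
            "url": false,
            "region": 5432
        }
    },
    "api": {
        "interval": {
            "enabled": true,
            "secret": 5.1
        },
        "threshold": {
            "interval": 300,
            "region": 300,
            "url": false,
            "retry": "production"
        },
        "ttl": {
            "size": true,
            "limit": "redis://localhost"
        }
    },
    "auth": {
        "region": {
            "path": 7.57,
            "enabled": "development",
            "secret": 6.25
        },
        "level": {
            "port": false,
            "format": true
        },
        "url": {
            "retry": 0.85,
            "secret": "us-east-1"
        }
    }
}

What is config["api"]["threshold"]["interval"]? 300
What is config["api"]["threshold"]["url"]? False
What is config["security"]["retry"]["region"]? True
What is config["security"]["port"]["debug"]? 4096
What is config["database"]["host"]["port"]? 6.32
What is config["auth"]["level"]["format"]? True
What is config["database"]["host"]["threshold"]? 7.7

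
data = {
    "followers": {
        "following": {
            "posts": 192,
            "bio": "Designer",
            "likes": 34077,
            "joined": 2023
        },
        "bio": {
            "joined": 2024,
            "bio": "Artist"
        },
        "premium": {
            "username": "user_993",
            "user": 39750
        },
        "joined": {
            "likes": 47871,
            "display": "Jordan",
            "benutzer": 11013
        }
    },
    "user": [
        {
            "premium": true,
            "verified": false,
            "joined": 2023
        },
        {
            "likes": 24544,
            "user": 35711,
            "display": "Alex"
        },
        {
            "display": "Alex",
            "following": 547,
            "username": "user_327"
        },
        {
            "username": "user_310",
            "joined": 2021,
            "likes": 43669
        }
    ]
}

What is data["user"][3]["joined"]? 2021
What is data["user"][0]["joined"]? 2023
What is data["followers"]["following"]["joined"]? 2023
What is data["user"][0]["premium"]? True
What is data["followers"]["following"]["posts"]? 192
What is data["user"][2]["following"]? 547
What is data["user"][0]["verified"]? False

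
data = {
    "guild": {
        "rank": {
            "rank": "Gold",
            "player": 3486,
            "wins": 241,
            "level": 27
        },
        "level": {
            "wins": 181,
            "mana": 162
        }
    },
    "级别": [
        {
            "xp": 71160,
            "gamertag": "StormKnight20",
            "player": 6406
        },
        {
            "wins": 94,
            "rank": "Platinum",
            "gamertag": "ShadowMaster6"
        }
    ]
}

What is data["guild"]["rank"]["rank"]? "Gold"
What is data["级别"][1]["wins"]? 94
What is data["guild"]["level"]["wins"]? 181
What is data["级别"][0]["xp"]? 71160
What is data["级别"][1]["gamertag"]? "ShadowMaster6"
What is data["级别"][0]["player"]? 6406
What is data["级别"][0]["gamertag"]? "StormKnight20"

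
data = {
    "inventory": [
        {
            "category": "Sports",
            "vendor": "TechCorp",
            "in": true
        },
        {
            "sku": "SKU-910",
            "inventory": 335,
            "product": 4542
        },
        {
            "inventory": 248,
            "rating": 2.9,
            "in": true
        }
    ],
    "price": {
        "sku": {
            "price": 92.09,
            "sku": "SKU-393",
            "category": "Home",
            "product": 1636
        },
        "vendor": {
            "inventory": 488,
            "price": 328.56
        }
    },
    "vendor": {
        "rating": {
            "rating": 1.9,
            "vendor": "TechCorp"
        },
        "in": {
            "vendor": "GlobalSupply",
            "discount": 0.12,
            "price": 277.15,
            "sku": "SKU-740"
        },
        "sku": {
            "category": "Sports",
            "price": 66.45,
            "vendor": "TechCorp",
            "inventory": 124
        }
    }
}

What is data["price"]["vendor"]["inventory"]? 488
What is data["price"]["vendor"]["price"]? 328.56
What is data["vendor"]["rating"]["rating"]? 1.9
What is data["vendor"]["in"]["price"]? 277.15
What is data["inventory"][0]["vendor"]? "TechCorp"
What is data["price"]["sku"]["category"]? "Home"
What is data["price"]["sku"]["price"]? 92.09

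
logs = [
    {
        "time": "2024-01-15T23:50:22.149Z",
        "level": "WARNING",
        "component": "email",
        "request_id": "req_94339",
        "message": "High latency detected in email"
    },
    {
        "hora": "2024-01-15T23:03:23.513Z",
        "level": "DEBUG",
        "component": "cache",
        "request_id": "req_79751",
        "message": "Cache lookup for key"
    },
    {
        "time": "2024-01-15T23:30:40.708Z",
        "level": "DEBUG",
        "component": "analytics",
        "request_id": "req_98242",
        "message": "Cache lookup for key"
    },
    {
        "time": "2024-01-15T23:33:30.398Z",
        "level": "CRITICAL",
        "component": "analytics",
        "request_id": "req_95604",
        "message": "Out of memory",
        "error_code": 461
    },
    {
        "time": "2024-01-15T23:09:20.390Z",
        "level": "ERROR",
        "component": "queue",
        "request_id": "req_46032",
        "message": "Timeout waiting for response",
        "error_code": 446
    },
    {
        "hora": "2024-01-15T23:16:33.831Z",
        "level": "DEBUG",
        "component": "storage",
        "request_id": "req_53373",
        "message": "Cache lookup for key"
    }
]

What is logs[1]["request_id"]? "req_79751"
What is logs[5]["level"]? "DEBUG"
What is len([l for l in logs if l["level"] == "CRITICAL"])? 1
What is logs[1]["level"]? "DEBUG"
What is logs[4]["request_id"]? "req_46032"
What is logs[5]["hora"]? "2024-01-15T23:16:33.831Z"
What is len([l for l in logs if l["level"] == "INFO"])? 0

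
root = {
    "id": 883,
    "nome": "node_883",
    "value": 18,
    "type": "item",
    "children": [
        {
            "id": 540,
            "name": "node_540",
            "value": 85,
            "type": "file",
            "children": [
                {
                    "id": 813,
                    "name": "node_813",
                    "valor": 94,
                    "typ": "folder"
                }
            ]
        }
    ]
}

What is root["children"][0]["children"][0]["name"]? "node_813"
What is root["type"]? "item"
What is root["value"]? 18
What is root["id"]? 883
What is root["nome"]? "node_883"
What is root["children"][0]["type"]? "file"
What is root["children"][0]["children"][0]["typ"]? "folder"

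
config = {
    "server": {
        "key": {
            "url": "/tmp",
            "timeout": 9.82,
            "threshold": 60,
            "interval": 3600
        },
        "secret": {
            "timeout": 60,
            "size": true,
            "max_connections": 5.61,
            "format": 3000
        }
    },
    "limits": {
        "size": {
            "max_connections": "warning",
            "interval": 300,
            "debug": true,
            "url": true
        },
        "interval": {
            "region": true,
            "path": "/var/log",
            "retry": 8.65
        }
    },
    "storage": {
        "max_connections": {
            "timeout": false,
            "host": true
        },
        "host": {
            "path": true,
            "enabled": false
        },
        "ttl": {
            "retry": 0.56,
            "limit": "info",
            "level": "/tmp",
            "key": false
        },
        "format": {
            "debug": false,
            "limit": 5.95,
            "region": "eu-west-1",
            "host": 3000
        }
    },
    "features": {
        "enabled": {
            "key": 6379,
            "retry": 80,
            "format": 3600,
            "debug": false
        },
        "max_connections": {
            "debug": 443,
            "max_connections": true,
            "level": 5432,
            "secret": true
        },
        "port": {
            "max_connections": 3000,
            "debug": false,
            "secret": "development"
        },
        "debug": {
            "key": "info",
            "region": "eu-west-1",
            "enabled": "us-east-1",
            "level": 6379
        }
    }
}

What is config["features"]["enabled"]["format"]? 3600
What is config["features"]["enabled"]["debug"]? False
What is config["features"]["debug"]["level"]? 6379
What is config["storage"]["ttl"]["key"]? False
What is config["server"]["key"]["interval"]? 3600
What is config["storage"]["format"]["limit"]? 5.95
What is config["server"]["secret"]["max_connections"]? 5.61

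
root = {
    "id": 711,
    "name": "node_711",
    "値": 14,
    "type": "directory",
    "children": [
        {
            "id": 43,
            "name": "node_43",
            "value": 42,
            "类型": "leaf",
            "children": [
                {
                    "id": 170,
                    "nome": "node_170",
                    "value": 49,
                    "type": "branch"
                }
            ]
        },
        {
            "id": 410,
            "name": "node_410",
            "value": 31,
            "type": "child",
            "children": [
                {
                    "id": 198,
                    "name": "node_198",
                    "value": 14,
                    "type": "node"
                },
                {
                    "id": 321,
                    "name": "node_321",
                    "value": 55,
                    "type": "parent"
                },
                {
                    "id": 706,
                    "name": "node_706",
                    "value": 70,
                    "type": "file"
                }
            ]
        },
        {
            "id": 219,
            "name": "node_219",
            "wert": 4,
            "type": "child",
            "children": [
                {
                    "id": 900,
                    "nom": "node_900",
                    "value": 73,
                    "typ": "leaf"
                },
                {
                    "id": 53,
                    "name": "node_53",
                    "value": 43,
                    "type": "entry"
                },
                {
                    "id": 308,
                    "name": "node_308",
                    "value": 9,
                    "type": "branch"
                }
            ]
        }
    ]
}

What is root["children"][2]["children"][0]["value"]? 73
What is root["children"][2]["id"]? 219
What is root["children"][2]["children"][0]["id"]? 900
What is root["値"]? 14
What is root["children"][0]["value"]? 42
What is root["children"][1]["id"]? 410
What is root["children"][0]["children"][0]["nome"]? "node_170"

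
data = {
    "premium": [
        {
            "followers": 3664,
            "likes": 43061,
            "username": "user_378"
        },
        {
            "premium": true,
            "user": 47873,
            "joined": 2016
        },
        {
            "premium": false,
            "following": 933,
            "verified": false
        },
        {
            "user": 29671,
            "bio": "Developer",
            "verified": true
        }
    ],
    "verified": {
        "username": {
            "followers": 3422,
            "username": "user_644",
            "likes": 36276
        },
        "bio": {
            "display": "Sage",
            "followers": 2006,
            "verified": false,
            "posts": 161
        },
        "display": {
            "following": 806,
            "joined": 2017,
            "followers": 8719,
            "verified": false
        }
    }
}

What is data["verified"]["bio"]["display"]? "Sage"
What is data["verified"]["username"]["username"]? "user_644"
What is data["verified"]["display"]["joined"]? 2017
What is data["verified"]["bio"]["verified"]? False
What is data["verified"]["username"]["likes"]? 36276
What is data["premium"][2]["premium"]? False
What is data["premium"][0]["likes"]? 43061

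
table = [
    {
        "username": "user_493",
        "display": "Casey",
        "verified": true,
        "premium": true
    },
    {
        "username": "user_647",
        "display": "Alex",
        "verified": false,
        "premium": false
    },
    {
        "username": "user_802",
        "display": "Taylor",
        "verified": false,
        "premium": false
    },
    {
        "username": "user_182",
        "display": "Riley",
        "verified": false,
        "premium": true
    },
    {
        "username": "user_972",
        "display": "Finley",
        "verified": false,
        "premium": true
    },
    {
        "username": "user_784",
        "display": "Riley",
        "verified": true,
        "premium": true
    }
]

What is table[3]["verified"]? False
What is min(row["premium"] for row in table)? False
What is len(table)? 6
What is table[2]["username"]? "user_802"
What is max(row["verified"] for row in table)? True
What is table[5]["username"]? "user_784"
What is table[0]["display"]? "Casey"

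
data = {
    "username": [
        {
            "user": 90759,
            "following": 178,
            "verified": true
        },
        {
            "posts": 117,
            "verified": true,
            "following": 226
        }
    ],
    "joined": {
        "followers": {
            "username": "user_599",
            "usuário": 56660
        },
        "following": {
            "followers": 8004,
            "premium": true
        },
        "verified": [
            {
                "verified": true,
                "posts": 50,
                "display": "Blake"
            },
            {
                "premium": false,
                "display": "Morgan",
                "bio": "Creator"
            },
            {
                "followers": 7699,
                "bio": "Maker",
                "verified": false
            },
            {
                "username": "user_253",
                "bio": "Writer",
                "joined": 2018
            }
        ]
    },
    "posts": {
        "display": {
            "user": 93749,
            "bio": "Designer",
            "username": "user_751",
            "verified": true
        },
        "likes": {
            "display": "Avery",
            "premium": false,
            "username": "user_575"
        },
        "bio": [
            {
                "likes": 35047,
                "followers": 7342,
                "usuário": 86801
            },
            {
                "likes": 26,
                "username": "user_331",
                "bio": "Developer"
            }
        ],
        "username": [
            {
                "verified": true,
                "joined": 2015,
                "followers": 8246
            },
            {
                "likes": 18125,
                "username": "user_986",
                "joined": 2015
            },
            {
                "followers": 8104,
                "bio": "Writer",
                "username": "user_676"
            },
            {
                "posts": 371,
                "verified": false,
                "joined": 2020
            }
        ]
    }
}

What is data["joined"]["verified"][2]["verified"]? False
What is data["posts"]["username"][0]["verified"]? True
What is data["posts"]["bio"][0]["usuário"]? 86801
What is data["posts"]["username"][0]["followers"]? 8246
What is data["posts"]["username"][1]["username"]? "user_986"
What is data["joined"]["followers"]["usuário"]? 56660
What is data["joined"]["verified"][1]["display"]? "Morgan"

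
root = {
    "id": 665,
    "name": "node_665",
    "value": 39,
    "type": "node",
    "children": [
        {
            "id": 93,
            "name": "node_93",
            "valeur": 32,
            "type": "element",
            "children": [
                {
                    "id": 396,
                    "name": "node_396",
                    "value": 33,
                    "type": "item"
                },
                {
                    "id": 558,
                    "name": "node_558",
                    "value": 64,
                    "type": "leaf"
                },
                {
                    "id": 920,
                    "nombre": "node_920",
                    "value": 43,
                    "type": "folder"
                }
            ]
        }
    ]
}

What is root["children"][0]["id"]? 93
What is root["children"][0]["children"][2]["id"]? 920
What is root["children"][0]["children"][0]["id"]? 396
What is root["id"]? 665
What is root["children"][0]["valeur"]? 32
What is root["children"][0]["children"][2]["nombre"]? "node_920"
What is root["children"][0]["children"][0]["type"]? "item"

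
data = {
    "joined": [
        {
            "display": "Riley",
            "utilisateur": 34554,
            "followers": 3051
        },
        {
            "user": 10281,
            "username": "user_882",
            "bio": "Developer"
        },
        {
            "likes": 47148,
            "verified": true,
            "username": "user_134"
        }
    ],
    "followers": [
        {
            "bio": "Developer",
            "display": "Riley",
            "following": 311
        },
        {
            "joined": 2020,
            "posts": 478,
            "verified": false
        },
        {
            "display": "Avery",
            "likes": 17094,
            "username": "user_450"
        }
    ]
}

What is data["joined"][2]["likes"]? 47148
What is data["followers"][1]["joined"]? 2020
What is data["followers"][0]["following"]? 311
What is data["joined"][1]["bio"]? "Developer"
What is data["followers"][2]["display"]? "Avery"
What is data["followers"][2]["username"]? "user_450"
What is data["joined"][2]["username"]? "user_134"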